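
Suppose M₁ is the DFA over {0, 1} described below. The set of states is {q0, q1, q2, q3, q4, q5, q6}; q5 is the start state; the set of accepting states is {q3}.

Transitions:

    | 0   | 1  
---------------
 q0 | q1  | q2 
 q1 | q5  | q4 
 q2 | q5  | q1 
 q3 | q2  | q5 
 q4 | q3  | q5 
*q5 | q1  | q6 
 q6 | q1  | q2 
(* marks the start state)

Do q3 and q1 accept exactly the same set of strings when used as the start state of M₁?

No

First remove the unreachable states {q0}; 6 states remain.
Initial partition by acceptance: {q3} | {q1,q2,q4,q5,q6}.
Refine {q1,q2,q4,q5,q6} on symbol 0: members go to different blocks, giving {q1,q2,q5,q6} and {q4}.
Split {q1,q2,q5,q6} by δ(·,1) → {q2,q5,q6} and {q1}.
On input 0, block {q2,q5,q6} splits into {q5,q6} and {q2}.
Split {q5,q6} by δ(·,1) → {q5} and {q6}.
Stable partition: {q3} | {q5} | {q4} | {q1} | {q2} | {q6} — 6 equivalence classes.
q3 and q1 end up in different blocks, so they are distinguishable. For instance, the string 'ε' is accepted from only q3.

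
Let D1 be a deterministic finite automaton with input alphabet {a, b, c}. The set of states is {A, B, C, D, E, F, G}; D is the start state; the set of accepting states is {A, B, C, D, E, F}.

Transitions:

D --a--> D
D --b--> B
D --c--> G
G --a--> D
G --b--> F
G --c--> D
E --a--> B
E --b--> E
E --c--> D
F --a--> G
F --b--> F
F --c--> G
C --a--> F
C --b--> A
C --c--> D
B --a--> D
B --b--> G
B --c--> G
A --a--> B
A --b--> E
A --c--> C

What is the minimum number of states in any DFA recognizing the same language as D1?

Reachable states from the start: {B,D,F,G}. Unreachable: {A,C,E} — drop them.
Initial partition by acceptance: {B,D,F} | {G}.
Refine {B,D,F} on symbol a: members go to different blocks, giving {B,D} and {F}.
On input b, block {B,D} splits into {B} and {D}.
The partition is now stable with 4 blocks: {B} | {G} | {F} | {D}.

4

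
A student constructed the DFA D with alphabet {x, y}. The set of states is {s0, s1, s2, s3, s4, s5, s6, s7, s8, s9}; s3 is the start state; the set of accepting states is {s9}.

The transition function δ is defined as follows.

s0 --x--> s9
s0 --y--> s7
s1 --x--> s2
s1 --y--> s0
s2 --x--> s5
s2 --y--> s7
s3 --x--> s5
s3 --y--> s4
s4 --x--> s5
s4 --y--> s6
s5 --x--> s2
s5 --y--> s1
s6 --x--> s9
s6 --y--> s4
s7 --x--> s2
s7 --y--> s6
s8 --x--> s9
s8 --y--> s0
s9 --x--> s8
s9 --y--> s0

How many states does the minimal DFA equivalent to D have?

5

P0 = {s9} | {s0,s1,s2,s3,s4,s5,s6,s7,s8}.
Split {s0,s1,s2,s3,s4,s5,s6,s7,s8} by δ(·,x) → {s1,s2,s3,s4,s5,s7} and {s0,s6,s8}.
Split {s1,s2,s3,s4,s5,s7} by δ(·,y) → {s1,s4,s7} and {s2,s3,s5}.
Refine {s0,s6,s8} on symbol y: members go to different blocks, giving {s0,s6} and {s8}.
The partition is now stable with 5 blocks: {s9} | {s1,s4,s7} | {s0,s6} | {s2,s3,s5} | {s8}.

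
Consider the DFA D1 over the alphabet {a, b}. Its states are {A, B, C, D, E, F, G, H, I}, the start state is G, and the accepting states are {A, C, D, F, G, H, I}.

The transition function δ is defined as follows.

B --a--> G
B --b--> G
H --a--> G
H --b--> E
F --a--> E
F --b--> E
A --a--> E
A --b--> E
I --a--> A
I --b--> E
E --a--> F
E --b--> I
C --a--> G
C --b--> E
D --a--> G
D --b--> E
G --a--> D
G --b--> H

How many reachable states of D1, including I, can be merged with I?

1

States {B,C} cannot be reached from the start state, so discard them.
Initial partition by acceptance: {A,D,F,G,H,I} | {E}.
On input a, block {A,D,F,G,H,I} splits into {D,G,H,I} and {A,F}.
Split {D,G,H,I} by δ(·,a) → {D,G,H} and {I}.
Refine {D,G,H} on symbol b: members go to different blocks, giving {D,H} and {G}.
The partition is now stable with 5 blocks: {D,H} | {E} | {A,F} | {I} | {G}.
The equivalence class containing I is {I}, of size 1.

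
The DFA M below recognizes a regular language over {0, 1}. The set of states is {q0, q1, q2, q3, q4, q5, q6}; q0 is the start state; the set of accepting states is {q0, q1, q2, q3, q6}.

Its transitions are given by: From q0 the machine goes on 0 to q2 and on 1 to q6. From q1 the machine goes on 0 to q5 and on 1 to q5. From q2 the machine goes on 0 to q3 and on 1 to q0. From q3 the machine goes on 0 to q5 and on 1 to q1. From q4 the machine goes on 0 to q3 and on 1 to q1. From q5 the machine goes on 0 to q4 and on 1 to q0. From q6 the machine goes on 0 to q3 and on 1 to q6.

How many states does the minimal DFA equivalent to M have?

All states are reachable from the start state.
P0 = {q0,q1,q2,q3,q6} | {q4,q5}.
Refine {q0,q1,q2,q3,q6} on symbol 0: members go to different blocks, giving {q0,q2,q6} and {q1,q3}.
On input 0, block {q0,q2,q6} splits into {q2,q6} and {q0}.
Split {q2,q6} by δ(·,1) → {q2} and {q6}.
Refine {q4,q5} on symbol 0: members go to different blocks, giving {q4} and {q5}.
On input 1, block {q1,q3} splits into {q1} and {q3}.
No further refinement is possible. Final partition (7 blocks): {q2} | {q4} | {q1} | {q0} | {q6} | {q5} | {q3}.

7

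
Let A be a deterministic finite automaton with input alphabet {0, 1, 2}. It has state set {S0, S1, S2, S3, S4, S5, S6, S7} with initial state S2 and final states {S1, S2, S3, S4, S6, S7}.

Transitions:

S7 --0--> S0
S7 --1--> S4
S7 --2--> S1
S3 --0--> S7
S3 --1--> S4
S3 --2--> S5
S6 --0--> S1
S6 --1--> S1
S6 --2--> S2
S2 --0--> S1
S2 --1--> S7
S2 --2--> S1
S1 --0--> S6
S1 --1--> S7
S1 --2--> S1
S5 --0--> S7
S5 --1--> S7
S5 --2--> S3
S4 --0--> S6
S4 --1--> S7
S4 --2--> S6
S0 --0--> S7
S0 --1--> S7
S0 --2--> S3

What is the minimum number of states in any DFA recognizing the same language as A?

7

Every state is reachable, so we keep all 8.
P0 = {S1,S2,S3,S4,S6,S7} | {S0,S5}.
Split {S1,S2,S3,S4,S6,S7} by δ(·,0) → {S1,S2,S3,S4,S6} and {S7}.
Refine {S1,S2,S3,S4,S6} on symbol 0: members go to different blocks, giving {S1,S2,S4,S6} and {S3}.
Split {S1,S2,S4,S6} by δ(·,1) → {S1,S2,S4} and {S6}.
On input 0, block {S1,S2,S4} splits into {S1,S4} and {S2}.
Refine {S1,S4} on symbol 2: members go to different blocks, giving {S1} and {S4}.
No further refinement is possible. Final partition (7 blocks): {S1} | {S0,S5} | {S7} | {S3} | {S6} | {S2} | {S4}.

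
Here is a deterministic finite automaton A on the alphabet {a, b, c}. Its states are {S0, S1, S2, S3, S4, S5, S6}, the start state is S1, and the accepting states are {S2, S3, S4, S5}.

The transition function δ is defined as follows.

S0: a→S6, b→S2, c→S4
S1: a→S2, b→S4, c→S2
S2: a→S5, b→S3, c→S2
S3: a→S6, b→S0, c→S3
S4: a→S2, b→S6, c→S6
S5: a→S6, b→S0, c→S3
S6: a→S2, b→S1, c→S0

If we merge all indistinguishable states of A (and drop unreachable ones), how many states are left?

6

Every state is reachable, so we keep all 7.
Initial partition by acceptance: {S2,S3,S4,S5} | {S0,S1,S6}.
Refine {S2,S3,S4,S5} on symbol a: members go to different blocks, giving {S2,S4} and {S3,S5}.
On input a, block {S2,S4} splits into {S2} and {S4}.
Refine {S0,S1,S6} on symbol a: members go to different blocks, giving {S1,S6} and {S0}.
On input b, block {S1,S6} splits into {S1} and {S6}.
The partition is now stable with 6 blocks: {S2} | {S1} | {S3,S5} | {S4} | {S0} | {S6}.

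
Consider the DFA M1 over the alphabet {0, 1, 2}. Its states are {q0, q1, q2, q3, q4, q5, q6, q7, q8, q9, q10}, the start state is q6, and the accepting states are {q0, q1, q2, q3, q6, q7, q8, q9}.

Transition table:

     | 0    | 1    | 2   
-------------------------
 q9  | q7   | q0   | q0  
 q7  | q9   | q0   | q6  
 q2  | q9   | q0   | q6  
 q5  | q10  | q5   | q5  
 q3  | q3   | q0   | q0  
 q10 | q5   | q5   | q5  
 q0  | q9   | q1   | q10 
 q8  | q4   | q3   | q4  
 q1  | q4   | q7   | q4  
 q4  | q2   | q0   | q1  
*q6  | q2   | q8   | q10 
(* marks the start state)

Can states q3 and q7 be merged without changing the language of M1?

Yes

Every state is reachable, so we keep all 11.
Initial partition by acceptance: {q0,q1,q2,q3,q6,q7,q8,q9} | {q4,q5,q10}.
Refine {q0,q1,q2,q3,q6,q7,q8,q9} on symbol 0: members go to different blocks, giving {q0,q2,q3,q6,q7,q9} and {q1,q8}.
On input 1, block {q0,q2,q3,q6,q7,q9} splits into {q2,q3,q7,q9} and {q0,q6}.
Refine {q4,q5,q10} on symbol 0: members go to different blocks, giving {q5,q10} and {q4}.
The partition is now stable with 5 blocks: {q2,q3,q7,q9} | {q5,q10} | {q1,q8} | {q0,q6} | {q4}.
q3 and q7 lie in the same block of the stable partition, so they are equivalent — no string distinguishes them.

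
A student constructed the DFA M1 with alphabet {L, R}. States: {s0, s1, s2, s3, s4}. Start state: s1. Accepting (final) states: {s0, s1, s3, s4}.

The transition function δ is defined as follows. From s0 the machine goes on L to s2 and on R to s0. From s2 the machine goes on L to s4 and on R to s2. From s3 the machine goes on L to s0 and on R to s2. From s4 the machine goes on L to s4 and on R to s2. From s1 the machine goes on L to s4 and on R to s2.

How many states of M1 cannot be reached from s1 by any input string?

BFS from s1 reaches {s1, s2, s4}; the 2 state(s) s0, s3 are never visited.

2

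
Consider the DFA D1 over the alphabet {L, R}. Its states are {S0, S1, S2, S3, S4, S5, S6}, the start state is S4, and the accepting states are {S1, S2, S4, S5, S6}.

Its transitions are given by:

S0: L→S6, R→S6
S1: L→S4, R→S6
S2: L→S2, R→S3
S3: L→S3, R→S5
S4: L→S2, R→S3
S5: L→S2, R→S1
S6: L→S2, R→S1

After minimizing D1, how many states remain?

First remove the unreachable states {S0}; 6 states remain.
Start with accepting vs non-accepting: {S1,S2,S4,S5,S6} | {S3}.
On input R, block {S1,S2,S4,S5,S6} splits into {S1,S5,S6} and {S2,S4}.
The partition is now stable with 3 blocks: {S1,S5,S6} | {S3} | {S2,S4}.

3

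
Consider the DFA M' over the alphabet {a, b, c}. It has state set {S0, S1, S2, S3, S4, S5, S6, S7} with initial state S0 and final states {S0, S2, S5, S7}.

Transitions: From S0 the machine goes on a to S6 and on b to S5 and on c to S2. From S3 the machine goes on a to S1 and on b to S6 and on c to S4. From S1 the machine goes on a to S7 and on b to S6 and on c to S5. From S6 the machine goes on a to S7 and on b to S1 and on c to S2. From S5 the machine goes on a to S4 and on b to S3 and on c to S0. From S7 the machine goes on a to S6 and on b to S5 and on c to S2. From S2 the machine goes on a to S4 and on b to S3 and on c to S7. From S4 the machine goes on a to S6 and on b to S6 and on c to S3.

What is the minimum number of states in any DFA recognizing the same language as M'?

4

Start with accepting vs non-accepting: {S0,S2,S5,S7} | {S1,S3,S4,S6}.
Refine {S0,S2,S5,S7} on symbol b: members go to different blocks, giving {S0,S7} and {S2,S5}.
Refine {S1,S3,S4,S6} on symbol a: members go to different blocks, giving {S1,S6} and {S3,S4}.
The partition is now stable with 4 blocks: {S0,S7} | {S1,S6} | {S2,S5} | {S3,S4}.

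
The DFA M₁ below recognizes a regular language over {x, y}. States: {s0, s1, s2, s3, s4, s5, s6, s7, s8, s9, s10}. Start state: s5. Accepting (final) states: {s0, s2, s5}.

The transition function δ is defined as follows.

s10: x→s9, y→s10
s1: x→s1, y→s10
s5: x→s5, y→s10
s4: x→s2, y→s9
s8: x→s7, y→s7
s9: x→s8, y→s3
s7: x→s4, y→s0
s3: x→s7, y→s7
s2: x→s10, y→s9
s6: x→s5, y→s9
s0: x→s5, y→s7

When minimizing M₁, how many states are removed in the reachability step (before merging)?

BFS from s5 reaches {s0, s2, s3, s4, s5, s7, s8, s9, s10}; the 2 state(s) s1, s6 are never visited.

2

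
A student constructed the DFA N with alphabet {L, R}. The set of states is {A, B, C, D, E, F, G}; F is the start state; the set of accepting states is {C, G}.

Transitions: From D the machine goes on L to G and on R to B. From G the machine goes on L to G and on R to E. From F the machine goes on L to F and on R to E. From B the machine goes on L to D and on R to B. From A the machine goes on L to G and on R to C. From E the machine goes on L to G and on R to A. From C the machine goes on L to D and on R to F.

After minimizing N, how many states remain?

7

Start with accepting vs non-accepting: {C,G} | {A,B,D,E,F}.
Refine {C,G} on symbol L: members go to different blocks, giving {C} and {G}.
Split {A,B,D,E,F} by δ(·,L) → {A,D,E} and {B,F}.
On input R, block {A,D,E} splits into {A} and {D} and {E}.
On input L, block {B,F} splits into {B} and {F}.
No further refinement is possible. Final partition (7 blocks): {C} | {A} | {G} | {B} | {D} | {E} | {F}.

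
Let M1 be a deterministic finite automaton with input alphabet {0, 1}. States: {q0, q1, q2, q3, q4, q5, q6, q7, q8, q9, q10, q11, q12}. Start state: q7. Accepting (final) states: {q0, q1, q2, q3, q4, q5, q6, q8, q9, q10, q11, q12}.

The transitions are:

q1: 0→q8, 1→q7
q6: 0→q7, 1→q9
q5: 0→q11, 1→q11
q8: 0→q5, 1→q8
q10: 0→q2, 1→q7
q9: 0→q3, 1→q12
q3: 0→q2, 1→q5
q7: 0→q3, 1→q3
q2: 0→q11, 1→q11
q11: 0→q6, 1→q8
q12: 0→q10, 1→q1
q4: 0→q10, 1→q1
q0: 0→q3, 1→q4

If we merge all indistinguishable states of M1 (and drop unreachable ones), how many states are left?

First remove the unreachable states {q0,q4}; 11 states remain.
Initial partition by acceptance: {q1,q2,q3,q5,q6,q8,q9,q10,q11,q12} | {q7}.
On input 0, block {q1,q2,q3,q5,q6,q8,q9,q10,q11,q12} splits into {q1,q2,q3,q5,q8,q9,q10,q11,q12} and {q6}.
On input 0, block {q1,q2,q3,q5,q8,q9,q10,q11,q12} splits into {q1,q2,q3,q5,q8,q9,q10,q12} and {q11}.
Refine {q1,q2,q3,q5,q8,q9,q10,q12} on symbol 0: members go to different blocks, giving {q1,q3,q8,q9,q10,q12} and {q2,q5}.
Split {q1,q3,q8,q9,q10,q12} by δ(·,0) → {q1,q9,q12} and {q3,q8,q10}.
On input 1, block {q1,q9,q12} splits into {q9,q12} and {q1}.
Refine {q9,q12} on symbol 1: members go to different blocks, giving {q9} and {q12}.
Split {q3,q8,q10} by δ(·,1) → {q3} and {q8} and {q10}.
Stable partition: {q9} | {q7} | {q6} | {q11} | {q2,q5} | {q3} | {q1} | {q12} | {q8} | {q10} — 10 equivalence classes.

10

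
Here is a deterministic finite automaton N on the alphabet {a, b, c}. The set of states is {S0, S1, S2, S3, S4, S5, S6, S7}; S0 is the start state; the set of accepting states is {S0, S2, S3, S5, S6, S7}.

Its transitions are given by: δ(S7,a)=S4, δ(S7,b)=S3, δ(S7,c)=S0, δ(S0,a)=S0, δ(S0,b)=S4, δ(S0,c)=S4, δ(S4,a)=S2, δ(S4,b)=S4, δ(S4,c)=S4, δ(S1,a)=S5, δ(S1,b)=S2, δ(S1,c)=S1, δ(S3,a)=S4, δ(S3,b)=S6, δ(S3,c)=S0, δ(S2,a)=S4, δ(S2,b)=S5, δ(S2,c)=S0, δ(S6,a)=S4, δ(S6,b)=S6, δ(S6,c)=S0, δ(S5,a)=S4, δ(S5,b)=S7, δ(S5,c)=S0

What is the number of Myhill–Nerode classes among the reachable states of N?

First remove the unreachable states {S1}; 7 states remain.
Initial partition by acceptance: {S0,S2,S3,S5,S6,S7} | {S4}.
On input a, block {S0,S2,S3,S5,S6,S7} splits into {S2,S3,S5,S6,S7} and {S0}.
Stable partition: {S2,S3,S5,S6,S7} | {S4} | {S0} — 3 equivalence classes.

3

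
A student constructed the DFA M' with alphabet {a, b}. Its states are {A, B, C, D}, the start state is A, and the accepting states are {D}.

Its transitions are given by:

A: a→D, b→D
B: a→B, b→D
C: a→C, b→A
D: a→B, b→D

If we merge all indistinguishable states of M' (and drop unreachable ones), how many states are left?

States {C} cannot be reached from the start state, so discard them.
Start with accepting vs non-accepting: {D} | {A,B}.
Split {A,B} by δ(·,a) → {A} and {B}.
The partition is now stable with 3 blocks: {D} | {A} | {B}.

3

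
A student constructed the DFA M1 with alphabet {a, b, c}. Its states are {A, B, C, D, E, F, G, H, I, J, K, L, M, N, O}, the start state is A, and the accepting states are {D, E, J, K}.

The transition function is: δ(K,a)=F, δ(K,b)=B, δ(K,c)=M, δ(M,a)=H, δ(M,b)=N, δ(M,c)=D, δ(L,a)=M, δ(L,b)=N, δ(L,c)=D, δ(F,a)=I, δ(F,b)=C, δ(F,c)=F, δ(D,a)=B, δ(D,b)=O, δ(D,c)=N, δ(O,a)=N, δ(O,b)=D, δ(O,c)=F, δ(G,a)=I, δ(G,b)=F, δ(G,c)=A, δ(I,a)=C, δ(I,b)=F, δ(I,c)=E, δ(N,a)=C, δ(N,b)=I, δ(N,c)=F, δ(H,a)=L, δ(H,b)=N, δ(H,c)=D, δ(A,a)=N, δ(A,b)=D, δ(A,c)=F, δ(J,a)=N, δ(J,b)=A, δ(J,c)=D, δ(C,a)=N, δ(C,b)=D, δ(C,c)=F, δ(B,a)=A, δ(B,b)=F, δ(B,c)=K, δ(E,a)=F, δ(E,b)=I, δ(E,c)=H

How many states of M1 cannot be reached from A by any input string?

2

Starting at A and following transitions, the reachable set is {A, B, C, D, E, F, H, I, K, L, M, N, O}. That leaves G, J unreachable — 2 in total.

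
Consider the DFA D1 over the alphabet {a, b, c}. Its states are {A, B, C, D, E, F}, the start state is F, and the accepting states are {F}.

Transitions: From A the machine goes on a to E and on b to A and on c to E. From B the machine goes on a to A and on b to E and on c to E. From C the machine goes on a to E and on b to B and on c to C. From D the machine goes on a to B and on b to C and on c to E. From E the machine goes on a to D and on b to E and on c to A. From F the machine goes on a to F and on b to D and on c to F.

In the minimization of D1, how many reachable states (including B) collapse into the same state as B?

Start with accepting vs non-accepting: {F} | {A,B,C,D,E}.
Stable partition: {F} | {A,B,C,D,E} — 2 equivalence classes.
The equivalence class containing B is {A,B,C,D,E}, of size 5.

5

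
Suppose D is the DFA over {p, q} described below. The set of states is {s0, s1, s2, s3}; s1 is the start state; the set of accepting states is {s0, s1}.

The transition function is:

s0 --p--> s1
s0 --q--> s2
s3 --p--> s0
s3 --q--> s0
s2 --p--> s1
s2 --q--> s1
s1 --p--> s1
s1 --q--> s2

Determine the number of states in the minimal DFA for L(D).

2

Reachable states from the start: {s1,s2}. Unreachable: {s0,s3} — drop them.
Start with accepting vs non-accepting: {s1} | {s2}.
No further refinement is possible. Final partition (2 blocks): {s1} | {s2}.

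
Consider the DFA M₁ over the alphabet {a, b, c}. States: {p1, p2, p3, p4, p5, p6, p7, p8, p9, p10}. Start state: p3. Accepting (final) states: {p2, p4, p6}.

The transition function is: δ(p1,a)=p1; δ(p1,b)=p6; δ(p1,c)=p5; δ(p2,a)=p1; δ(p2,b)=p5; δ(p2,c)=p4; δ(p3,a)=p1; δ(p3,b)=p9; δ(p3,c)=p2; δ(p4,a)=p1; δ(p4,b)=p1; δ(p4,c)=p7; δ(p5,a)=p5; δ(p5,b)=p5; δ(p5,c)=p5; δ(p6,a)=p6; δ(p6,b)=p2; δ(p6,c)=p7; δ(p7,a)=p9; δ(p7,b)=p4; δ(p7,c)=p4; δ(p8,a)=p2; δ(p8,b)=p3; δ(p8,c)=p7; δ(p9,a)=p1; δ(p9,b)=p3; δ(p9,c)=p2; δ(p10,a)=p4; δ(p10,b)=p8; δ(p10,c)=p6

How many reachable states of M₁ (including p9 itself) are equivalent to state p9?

2

States {p8,p10} cannot be reached from the start state, so discard them.
Initial partition by acceptance: {p2,p4,p6} | {p1,p3,p5,p7,p9}.
On input a, block {p2,p4,p6} splits into {p2,p4} and {p6}.
Refine {p2,p4} on symbol c: members go to different blocks, giving {p2} and {p4}.
Refine {p1,p3,p5,p7,p9} on symbol b: members go to different blocks, giving {p3,p5,p9} and {p1} and {p7}.
On input a, block {p3,p5,p9} splits into {p3,p9} and {p5}.
Stable partition: {p2} | {p3,p9} | {p6} | {p4} | {p1} | {p7} | {p5} — 7 equivalence classes.
The equivalence class containing p9 is {p3,p9}, of size 2.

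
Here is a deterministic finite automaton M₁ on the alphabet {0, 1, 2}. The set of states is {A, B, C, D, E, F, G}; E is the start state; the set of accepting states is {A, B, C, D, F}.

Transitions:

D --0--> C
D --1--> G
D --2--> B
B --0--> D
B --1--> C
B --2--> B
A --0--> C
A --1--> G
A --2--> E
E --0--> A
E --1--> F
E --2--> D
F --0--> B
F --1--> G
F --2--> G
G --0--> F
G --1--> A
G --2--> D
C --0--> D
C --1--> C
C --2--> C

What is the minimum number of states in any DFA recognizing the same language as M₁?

4

All states are reachable from the start state.
P0 = {A,B,C,D,F} | {E,G}.
Refine {A,B,C,D,F} on symbol 1: members go to different blocks, giving {A,D,F} and {B,C}.
Split {A,D,F} by δ(·,2) → {A,F} and {D}.
The partition is now stable with 4 blocks: {A,F} | {E,G} | {B,C} | {D}.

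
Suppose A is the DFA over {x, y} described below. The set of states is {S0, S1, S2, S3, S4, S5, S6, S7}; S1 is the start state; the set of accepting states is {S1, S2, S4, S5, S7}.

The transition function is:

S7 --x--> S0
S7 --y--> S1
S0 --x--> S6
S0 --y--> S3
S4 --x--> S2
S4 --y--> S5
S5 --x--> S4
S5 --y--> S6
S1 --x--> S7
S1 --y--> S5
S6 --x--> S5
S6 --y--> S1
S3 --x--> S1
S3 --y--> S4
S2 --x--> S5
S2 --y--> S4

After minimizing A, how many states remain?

All states are reachable from the start state.
Start with accepting vs non-accepting: {S1,S2,S4,S5,S7} | {S0,S3,S6}.
Split {S1,S2,S4,S5,S7} by δ(·,x) → {S1,S2,S4,S5} and {S7}.
Refine {S1,S2,S4,S5} on symbol x: members go to different blocks, giving {S2,S4,S5} and {S1}.
On input y, block {S2,S4,S5} splits into {S2,S4} and {S5}.
Split {S2,S4} by δ(·,x) → {S2} and {S4}.
Refine {S0,S3,S6} on symbol x: members go to different blocks, giving {S0} and {S3} and {S6}.
Stable partition: {S2} | {S0} | {S7} | {S1} | {S5} | {S4} | {S3} | {S6} — 8 equivalence classes.

8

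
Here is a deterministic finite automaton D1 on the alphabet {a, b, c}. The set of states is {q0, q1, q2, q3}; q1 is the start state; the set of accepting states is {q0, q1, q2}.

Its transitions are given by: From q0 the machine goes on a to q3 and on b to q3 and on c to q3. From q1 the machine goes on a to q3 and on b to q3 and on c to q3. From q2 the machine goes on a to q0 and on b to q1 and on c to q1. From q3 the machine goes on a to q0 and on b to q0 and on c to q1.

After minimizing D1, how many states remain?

States {q2} cannot be reached from the start state, so discard them.
P0 = {q0,q1} | {q3}.
Stable partition: {q0,q1} | {q3} — 2 equivalence classes.

2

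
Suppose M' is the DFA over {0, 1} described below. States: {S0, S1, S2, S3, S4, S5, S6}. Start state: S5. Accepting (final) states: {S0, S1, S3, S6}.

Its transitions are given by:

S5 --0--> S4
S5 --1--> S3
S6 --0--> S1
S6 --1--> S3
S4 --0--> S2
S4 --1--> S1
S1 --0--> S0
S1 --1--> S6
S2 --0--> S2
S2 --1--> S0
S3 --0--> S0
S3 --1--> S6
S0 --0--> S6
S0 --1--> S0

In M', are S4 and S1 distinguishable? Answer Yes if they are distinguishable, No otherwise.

Initial partition by acceptance: {S0,S1,S3,S6} | {S2,S4,S5}.
No further refinement is possible. Final partition (2 blocks): {S0,S1,S3,S6} | {S2,S4,S5}.
S4 and S1 end up in different blocks, so they are distinguishable. For instance, the string 'ε' is accepted from only S1.

Yes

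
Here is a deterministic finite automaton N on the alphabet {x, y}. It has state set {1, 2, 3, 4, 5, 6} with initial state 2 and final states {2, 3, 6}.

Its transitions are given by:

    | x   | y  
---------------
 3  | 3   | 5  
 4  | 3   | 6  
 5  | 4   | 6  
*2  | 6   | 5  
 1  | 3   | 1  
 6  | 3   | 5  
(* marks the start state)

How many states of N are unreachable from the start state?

Starting at 2 and following transitions, the reachable set is {2, 3, 4, 5, 6}. That leaves 1 unreachable — 1 in total.

1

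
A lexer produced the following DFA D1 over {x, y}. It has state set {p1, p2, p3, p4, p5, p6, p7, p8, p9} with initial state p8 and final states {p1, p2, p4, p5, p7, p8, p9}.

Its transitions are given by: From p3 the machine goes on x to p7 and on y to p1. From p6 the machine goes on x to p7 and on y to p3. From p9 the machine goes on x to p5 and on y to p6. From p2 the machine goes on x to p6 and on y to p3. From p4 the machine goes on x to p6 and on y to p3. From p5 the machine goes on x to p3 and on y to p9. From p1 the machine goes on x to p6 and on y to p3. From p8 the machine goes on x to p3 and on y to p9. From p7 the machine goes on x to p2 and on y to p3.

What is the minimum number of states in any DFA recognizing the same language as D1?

6

Reachable states from the start: {p1,p2,p3,p5,p6,p7,p8,p9}. Unreachable: {p4} — drop them.
Initial partition by acceptance: {p1,p2,p5,p7,p8,p9} | {p3,p6}.
Split {p1,p2,p5,p7,p8,p9} by δ(·,x) → {p1,p2,p5,p8} and {p7,p9}.
Split {p1,p2,p5,p8} by δ(·,y) → {p1,p2} and {p5,p8}.
Refine {p3,p6} on symbol y: members go to different blocks, giving {p3} and {p6}.
Refine {p7,p9} on symbol x: members go to different blocks, giving {p7} and {p9}.
Stable partition: {p1,p2} | {p3} | {p7} | {p5,p8} | {p6} | {p9} — 6 equivalence classes.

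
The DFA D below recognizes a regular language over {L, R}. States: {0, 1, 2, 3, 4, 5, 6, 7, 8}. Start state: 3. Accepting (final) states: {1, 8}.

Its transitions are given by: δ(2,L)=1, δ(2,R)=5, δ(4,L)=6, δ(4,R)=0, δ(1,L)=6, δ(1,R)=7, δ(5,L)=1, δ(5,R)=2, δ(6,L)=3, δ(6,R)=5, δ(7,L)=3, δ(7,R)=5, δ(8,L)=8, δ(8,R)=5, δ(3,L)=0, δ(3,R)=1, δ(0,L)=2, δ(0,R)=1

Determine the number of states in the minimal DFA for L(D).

Reachable states from the start: {0,1,2,3,5,6,7}. Unreachable: {4,8} — drop them.
Initial partition by acceptance: {1} | {0,2,3,5,6,7}.
Refine {0,2,3,5,6,7} on symbol L: members go to different blocks, giving {0,3,6,7} and {2,5}.
Refine {0,3,6,7} on symbol L: members go to different blocks, giving {3,6,7} and {0}.
Split {3,6,7} by δ(·,L) → {6,7} and {3}.
No further refinement is possible. Final partition (5 blocks): {1} | {6,7} | {2,5} | {0} | {3}.

5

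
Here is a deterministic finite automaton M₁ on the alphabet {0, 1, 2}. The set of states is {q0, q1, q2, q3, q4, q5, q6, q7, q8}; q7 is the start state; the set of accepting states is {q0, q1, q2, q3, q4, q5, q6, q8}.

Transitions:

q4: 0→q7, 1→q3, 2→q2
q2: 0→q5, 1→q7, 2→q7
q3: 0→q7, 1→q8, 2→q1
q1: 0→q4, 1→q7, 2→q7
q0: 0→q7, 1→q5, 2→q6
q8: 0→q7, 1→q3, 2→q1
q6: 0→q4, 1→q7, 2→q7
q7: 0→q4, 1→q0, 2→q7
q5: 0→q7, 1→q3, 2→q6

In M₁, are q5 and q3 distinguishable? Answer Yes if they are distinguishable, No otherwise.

Start with accepting vs non-accepting: {q0,q1,q2,q3,q4,q5,q6,q8} | {q7}.
Split {q0,q1,q2,q3,q4,q5,q6,q8} by δ(·,0) → {q0,q3,q4,q5,q8} and {q1,q2,q6}.
No further refinement is possible. Final partition (3 blocks): {q0,q3,q4,q5,q8} | {q7} | {q1,q2,q6}.
q5 and q3 lie in the same block of the stable partition, so they are equivalent — no string distinguishes them.

No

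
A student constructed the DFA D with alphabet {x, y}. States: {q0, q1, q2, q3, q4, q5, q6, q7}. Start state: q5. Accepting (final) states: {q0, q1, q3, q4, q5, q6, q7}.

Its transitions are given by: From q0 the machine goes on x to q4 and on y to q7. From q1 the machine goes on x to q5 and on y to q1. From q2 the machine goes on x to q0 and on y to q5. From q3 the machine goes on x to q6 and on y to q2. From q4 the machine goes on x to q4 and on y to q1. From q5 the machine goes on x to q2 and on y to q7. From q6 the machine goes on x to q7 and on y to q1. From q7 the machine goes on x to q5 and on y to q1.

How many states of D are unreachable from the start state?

2

Starting at q5 and following transitions, the reachable set is {q0, q1, q2, q4, q5, q7}. That leaves q3, q6 unreachable — 2 in total.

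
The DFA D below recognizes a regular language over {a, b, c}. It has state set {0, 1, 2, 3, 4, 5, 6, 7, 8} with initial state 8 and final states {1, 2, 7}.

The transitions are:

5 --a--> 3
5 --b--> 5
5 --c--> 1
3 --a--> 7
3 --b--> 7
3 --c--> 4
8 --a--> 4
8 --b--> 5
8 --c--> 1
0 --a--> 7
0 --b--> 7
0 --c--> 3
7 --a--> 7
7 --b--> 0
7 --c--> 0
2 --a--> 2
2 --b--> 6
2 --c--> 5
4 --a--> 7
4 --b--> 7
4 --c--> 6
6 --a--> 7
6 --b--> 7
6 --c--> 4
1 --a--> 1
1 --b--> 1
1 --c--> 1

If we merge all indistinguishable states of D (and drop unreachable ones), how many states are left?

4

States {2} cannot be reached from the start state, so discard them.
P0 = {1,7} | {0,3,4,5,6,8}.
On input b, block {1,7} splits into {1} and {7}.
Split {0,3,4,5,6,8} by δ(·,a) → {0,3,4,6} and {5,8}.
No further refinement is possible. Final partition (4 blocks): {1} | {0,3,4,6} | {7} | {5,8}.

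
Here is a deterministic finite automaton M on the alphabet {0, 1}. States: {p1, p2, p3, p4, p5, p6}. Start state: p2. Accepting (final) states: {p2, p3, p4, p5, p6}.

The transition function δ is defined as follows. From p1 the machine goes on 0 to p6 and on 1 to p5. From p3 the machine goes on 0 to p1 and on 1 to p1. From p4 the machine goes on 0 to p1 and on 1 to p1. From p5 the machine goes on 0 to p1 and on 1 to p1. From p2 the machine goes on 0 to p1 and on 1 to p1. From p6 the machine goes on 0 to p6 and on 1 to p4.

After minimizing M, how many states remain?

First remove the unreachable states {p3}; 5 states remain.
Start with accepting vs non-accepting: {p2,p4,p5,p6} | {p1}.
Refine {p2,p4,p5,p6} on symbol 0: members go to different blocks, giving {p2,p4,p5} and {p6}.
No further refinement is possible. Final partition (3 blocks): {p2,p4,p5} | {p1} | {p6}.

3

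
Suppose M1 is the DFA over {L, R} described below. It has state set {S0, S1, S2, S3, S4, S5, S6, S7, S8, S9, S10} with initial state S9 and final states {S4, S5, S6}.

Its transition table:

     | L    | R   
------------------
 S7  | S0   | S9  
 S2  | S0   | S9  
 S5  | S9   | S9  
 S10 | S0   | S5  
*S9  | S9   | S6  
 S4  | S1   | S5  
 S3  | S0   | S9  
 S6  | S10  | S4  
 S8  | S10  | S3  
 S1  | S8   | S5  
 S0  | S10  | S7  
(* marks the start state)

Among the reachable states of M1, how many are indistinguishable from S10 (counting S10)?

2

First remove the unreachable states {S2}; 10 states remain.
P0 = {S4,S5,S6} | {S0,S1,S3,S7,S8,S9,S10}.
Refine {S4,S5,S6} on symbol R: members go to different blocks, giving {S4,S6} and {S5}.
Refine {S4,S6} on symbol R: members go to different blocks, giving {S4} and {S6}.
On input R, block {S0,S1,S3,S7,S8,S9,S10} splits into {S0,S3,S7,S8} and {S1,S10} and {S9}.
Refine {S0,S3,S7,S8} on symbol L: members go to different blocks, giving {S0,S8} and {S3,S7}.
Stable partition: {S4} | {S0,S8} | {S5} | {S6} | {S1,S10} | {S9} | {S3,S7} — 7 equivalence classes.
The equivalence class containing S10 is {S1,S10}, of size 2.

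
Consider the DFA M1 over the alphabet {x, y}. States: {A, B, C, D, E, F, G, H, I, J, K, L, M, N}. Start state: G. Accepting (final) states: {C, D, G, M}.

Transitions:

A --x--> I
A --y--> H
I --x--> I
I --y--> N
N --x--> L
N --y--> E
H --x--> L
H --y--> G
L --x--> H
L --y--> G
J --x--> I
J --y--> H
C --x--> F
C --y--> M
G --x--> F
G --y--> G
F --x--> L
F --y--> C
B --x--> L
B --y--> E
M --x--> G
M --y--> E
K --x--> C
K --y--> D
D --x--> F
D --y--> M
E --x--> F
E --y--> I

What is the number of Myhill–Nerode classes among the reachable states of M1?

8

First remove the unreachable states {A,B,D,J,K}; 9 states remain.
Initial partition by acceptance: {C,G,M} | {E,F,H,I,L,N}.
On input x, block {C,G,M} splits into {C,G} and {M}.
Split {C,G} by δ(·,y) → {C} and {G}.
On input y, block {E,F,H,I,L,N} splits into {E,I,N} and {H,L} and {F}.
On input x, block {E,I,N} splits into {E} and {I} and {N}.
Stable partition: {C} | {E} | {M} | {G} | {H,L} | {F} | {I} | {N} — 8 equivalence classes.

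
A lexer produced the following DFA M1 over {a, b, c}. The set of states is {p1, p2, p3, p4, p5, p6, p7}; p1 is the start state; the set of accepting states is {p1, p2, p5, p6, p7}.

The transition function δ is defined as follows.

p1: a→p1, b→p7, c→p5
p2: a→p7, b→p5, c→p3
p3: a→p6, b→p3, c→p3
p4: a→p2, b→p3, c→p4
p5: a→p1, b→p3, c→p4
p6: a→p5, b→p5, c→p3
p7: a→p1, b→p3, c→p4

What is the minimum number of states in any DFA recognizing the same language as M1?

4

All states are reachable from the start state.
Start with accepting vs non-accepting: {p1,p2,p5,p6,p7} | {p3,p4}.
Split {p1,p2,p5,p6,p7} by δ(·,b) → {p1,p2,p6} and {p5,p7}.
On input a, block {p1,p2,p6} splits into {p2,p6} and {p1}.
Stable partition: {p2,p6} | {p3,p4} | {p5,p7} | {p1} — 4 equivalence classes.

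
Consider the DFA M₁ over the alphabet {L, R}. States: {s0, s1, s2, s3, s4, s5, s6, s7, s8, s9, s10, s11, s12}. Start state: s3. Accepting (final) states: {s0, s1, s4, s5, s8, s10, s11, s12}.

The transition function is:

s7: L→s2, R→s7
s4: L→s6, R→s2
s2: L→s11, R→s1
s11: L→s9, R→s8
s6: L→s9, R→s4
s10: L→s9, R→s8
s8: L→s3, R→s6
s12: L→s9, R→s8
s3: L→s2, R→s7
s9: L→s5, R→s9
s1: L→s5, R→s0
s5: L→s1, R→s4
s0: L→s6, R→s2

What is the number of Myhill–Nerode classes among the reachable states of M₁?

States {s10,s12} cannot be reached from the start state, so discard them.
P0 = {s0,s1,s4,s5,s8,s11} | {s2,s3,s6,s7,s9}.
On input L, block {s0,s1,s4,s5,s8,s11} splits into {s0,s4,s8,s11} and {s1,s5}.
Refine {s0,s4,s8,s11} on symbol R: members go to different blocks, giving {s0,s4,s8} and {s11}.
Refine {s2,s3,s6,s7,s9} on symbol L: members go to different blocks, giving {s3,s6,s7} and {s2} and {s9}.
On input R, block {s0,s4,s8} splits into {s0,s4} and {s8}.
Split {s3,s6,s7} by δ(·,L) → {s3,s7} and {s6}.
No further refinement is possible. Final partition (8 blocks): {s0,s4} | {s3,s7} | {s1,s5} | {s11} | {s2} | {s9} | {s8} | {s6}.

8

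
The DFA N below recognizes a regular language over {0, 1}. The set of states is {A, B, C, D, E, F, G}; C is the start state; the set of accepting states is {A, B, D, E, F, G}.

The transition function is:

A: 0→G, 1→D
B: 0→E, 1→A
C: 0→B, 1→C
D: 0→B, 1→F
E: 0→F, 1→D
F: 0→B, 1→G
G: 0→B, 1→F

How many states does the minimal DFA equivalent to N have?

Every state is reachable, so we keep all 7.
Initial partition by acceptance: {A,B,D,E,F,G} | {C}.
The partition is now stable with 2 blocks: {A,B,D,E,F,G} | {C}.

2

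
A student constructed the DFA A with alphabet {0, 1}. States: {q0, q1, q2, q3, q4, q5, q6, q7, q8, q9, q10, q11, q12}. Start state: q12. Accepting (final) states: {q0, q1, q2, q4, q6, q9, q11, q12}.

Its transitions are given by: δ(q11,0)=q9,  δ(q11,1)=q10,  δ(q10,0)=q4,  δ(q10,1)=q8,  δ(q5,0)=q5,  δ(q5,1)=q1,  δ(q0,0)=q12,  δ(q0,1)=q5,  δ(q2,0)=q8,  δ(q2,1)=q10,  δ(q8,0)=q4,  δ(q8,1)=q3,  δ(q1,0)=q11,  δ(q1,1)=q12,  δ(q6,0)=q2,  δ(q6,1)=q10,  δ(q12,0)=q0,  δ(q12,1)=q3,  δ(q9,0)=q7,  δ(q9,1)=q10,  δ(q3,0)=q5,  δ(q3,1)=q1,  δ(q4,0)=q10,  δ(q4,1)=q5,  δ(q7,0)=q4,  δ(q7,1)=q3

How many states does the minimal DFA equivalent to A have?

States {q2,q6} cannot be reached from the start state, so discard them.
Start with accepting vs non-accepting: {q0,q1,q4,q9,q11,q12} | {q3,q5,q7,q8,q10}.
Refine {q0,q1,q4,q9,q11,q12} on symbol 0: members go to different blocks, giving {q0,q1,q11,q12} and {q4,q9}.
On input 0, block {q0,q1,q11,q12} splits into {q0,q1,q12} and {q11}.
Refine {q0,q1,q12} on symbol 0: members go to different blocks, giving {q0,q12} and {q1}.
On input 0, block {q3,q5,q7,q8,q10} splits into {q7,q8,q10} and {q3,q5}.
Split {q7,q8,q10} by δ(·,1) → {q7,q8} and {q10}.
Split {q4,q9} by δ(·,0) → {q4} and {q9}.
No further refinement is possible. Final partition (8 blocks): {q0,q12} | {q7,q8} | {q4} | {q11} | {q1} | {q3,q5} | {q10} | {q9}.

8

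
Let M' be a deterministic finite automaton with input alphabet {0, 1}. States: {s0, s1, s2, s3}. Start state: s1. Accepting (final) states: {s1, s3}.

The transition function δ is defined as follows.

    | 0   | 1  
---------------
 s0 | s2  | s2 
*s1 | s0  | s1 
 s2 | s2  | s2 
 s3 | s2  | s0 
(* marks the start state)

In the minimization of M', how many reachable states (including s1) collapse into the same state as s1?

First remove the unreachable states {s3}; 3 states remain.
Start with accepting vs non-accepting: {s1} | {s0,s2}.
The partition is now stable with 2 blocks: {s1} | {s0,s2}.
The equivalence class containing s1 is {s1}, of size 1.

1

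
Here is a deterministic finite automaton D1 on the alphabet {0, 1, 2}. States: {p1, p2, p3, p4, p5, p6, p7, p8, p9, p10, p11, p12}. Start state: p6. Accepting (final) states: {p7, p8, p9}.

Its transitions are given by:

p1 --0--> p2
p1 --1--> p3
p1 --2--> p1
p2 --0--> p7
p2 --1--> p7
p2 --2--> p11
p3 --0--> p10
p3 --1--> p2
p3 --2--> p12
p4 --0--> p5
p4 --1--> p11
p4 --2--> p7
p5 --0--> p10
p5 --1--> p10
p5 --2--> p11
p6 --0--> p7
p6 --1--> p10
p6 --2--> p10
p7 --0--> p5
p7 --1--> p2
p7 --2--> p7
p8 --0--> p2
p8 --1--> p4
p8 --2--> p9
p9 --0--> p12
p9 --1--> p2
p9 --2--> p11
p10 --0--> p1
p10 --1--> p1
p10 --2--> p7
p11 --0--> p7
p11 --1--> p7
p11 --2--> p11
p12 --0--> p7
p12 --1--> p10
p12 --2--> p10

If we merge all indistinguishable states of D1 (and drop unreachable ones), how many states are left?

First remove the unreachable states {p4,p8,p9}; 9 states remain.
P0 = {p7} | {p1,p2,p3,p5,p6,p10,p11,p12}.
Refine {p1,p2,p3,p5,p6,p10,p11,p12} on symbol 0: members go to different blocks, giving {p1,p3,p5,p10} and {p2,p6,p11,p12}.
Split {p1,p3,p5,p10} by δ(·,0) → {p3,p5,p10} and {p1}.
Refine {p3,p5,p10} on symbol 0: members go to different blocks, giving {p3,p5} and {p10}.
Refine {p3,p5} on symbol 1: members go to different blocks, giving {p3} and {p5}.
On input 1, block {p2,p6,p11,p12} splits into {p2,p11} and {p6,p12}.
The partition is now stable with 7 blocks: {p7} | {p3} | {p2,p11} | {p1} | {p10} | {p5} | {p6,p12}.

7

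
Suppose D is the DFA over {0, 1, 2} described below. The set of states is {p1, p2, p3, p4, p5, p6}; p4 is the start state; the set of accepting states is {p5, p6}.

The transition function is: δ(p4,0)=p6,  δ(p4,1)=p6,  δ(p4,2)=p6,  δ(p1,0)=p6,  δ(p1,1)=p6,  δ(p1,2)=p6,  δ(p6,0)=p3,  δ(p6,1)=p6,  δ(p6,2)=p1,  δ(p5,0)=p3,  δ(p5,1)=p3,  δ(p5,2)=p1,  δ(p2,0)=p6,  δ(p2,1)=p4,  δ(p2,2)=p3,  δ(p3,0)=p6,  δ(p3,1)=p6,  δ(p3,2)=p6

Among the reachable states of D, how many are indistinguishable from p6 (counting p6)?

1

Reachable states from the start: {p1,p3,p4,p6}. Unreachable: {p2,p5} — drop them.
P0 = {p6} | {p1,p3,p4}.
Stable partition: {p6} | {p1,p3,p4} — 2 equivalence classes.
The equivalence class containing p6 is {p6}, of size 1.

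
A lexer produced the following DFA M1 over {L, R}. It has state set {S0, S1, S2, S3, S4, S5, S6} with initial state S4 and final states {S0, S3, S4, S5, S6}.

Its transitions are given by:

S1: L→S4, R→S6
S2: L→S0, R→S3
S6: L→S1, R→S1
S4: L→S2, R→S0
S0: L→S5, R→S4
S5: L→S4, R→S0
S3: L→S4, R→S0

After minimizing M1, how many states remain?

4

Reachable states from the start: {S0,S2,S3,S4,S5}. Unreachable: {S1,S6} — drop them.
Initial partition by acceptance: {S0,S3,S4,S5} | {S2}.
Split {S0,S3,S4,S5} by δ(·,L) → {S0,S3,S5} and {S4}.
On input L, block {S0,S3,S5} splits into {S3,S5} and {S0}.
The partition is now stable with 4 blocks: {S3,S5} | {S2} | {S4} | {S0}.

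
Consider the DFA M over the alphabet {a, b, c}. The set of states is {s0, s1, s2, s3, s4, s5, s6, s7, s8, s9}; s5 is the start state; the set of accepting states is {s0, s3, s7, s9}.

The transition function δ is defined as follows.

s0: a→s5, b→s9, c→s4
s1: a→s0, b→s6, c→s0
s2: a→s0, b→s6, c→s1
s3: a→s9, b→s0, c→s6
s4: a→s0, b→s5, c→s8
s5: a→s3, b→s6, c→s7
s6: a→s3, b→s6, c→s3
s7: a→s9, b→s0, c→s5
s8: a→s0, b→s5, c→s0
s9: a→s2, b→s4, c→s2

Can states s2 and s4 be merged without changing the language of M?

Start with accepting vs non-accepting: {s0,s3,s7,s9} | {s1,s2,s4,s5,s6,s8}.
Split {s0,s3,s7,s9} by δ(·,a) → {s0,s9} and {s3,s7}.
Split {s0,s9} by δ(·,b) → {s0} and {s9}.
Split {s1,s2,s4,s5,s6,s8} by δ(·,a) → {s1,s2,s4,s8} and {s5,s6}.
Refine {s1,s2,s4,s8} on symbol c: members go to different blocks, giving {s1,s8} and {s2,s4}.
The partition is now stable with 6 blocks: {s0} | {s1,s8} | {s3,s7} | {s9} | {s5,s6} | {s2,s4}.
s2 and s4 lie in the same block of the stable partition, so they are equivalent — no string distinguishes them.

Yes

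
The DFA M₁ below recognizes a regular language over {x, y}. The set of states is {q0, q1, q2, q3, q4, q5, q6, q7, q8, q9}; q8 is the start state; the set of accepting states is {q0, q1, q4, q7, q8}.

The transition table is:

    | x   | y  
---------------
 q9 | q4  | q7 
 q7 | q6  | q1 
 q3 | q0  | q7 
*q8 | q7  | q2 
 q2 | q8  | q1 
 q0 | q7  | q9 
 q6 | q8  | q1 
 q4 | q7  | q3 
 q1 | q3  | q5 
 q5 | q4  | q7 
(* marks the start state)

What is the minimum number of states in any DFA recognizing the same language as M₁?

P0 = {q0,q1,q4,q7,q8} | {q2,q3,q5,q6,q9}.
Split {q0,q1,q4,q7,q8} by δ(·,x) → {q0,q4,q8} and {q1,q7}.
On input y, block {q1,q7} splits into {q1} and {q7}.
Refine {q2,q3,q5,q6,q9} on symbol y: members go to different blocks, giving {q3,q5,q9} and {q2,q6}.
Refine {q0,q4,q8} on symbol y: members go to different blocks, giving {q0,q4} and {q8}.
No further refinement is possible. Final partition (6 blocks): {q0,q4} | {q3,q5,q9} | {q1} | {q7} | {q2,q6} | {q8}.

6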